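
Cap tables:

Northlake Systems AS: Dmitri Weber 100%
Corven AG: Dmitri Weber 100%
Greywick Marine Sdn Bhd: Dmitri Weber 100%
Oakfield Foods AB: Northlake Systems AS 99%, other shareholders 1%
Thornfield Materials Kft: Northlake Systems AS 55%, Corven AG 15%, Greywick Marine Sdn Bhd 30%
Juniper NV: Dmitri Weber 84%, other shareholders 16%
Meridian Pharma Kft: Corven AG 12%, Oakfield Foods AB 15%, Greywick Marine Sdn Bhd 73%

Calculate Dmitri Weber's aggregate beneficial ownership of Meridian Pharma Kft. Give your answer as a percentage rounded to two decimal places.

Dmitri reaches Meridian along 3 paths.
Via Corven: 100% × 12% = 12%.
Via Northlake → Oakfield: 100% × 99% × 15% = 14.85%.
Via Greywick: 100% × 73% = 73%.
Total: 12% + 14.85% + 73% = 99.85%.

99.85%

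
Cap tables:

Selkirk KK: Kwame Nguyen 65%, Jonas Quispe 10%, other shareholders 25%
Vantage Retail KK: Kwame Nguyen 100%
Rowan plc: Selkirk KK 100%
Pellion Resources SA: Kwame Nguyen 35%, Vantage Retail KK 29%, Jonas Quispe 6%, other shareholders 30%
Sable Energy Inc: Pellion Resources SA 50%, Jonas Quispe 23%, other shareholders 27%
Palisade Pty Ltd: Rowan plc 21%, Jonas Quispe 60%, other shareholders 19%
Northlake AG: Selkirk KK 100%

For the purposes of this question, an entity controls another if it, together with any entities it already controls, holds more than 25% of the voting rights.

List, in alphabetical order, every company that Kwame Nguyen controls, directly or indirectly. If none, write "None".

Kwame holds 65% of Selkirk, so Kwame controls Selkirk.
Kwame holds 100% of Vantage, so Kwame controls Vantage.
Selkirk holds 100% of Rowan, so Kwame controls Rowan.
Kwame and Vantage together hold 35% + 29% = 64% of Pellion, so Kwame controls Pellion.
Pellion holds 50% of Sable, so Kwame controls Sable.
Selkirk holds 100% of Northlake, so Kwame controls Northlake.
No other company's threshold is met.

Northlake AG, Pellion Resources SA, Rowan plc, Sable Energy Inc, Selkirk KK, Vantage Retail KK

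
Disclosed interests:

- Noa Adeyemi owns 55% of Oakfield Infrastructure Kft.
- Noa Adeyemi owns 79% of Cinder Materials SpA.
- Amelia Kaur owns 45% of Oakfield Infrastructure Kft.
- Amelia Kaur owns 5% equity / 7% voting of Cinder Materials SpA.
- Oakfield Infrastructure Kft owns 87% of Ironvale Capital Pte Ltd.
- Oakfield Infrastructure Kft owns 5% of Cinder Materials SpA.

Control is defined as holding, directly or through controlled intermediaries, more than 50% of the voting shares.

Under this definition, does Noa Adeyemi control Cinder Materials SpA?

Yes

Noa holds 55% of Oakfield, so Noa controls Oakfield.
Noa and Oakfield together hold 79% + 5% = 84% of Cinder, so Noa controls Cinder.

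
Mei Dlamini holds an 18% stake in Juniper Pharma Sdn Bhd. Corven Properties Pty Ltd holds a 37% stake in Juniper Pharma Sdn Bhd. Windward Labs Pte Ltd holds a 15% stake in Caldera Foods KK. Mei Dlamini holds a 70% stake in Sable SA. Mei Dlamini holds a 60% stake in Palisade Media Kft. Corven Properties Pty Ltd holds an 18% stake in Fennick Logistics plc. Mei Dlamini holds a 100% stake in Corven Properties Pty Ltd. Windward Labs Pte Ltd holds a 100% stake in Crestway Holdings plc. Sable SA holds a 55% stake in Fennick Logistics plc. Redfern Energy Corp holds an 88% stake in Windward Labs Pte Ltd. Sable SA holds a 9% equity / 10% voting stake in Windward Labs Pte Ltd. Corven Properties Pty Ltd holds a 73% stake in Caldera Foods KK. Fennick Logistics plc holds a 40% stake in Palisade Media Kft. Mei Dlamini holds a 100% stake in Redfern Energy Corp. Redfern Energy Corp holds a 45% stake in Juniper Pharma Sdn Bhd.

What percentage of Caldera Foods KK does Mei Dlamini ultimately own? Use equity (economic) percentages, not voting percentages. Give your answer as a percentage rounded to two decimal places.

87.15%

Mei reaches Caldera along 3 paths.
Via Corven: 100% × 73% = 73%.
Via Redfern → Windward: 100% × 88% × 15% = 13.2%.
Via Sable → Windward: 70% × 9% × 15% = 0.945%.
Total: 73% + 13.2% + 0.945% = 87.145%.
Rounded: 87.15%.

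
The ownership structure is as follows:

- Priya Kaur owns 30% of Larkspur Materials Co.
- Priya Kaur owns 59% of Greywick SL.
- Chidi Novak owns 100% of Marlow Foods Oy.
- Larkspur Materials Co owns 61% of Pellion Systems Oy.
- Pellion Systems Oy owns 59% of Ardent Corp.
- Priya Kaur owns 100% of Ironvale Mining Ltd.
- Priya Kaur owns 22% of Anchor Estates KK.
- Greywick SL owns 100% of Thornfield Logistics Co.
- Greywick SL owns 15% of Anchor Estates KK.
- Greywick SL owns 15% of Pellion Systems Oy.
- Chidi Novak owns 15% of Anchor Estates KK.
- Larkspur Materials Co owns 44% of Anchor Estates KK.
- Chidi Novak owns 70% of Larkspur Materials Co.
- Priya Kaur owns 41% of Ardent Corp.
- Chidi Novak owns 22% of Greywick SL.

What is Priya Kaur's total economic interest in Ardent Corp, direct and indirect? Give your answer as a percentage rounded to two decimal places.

Priya reaches Ardent along 3 paths.
Via Larkspur → Pellion: 30% × 61% × 59% = 10.797%.
Via Greywick → Pellion: 59% × 15% × 59% = 5.2215%.
Direct stake: 41% = 41%.
Total: 10.797% + 5.2215% + 41% = 57.0185%.
Rounded: 57.02%.

57.02%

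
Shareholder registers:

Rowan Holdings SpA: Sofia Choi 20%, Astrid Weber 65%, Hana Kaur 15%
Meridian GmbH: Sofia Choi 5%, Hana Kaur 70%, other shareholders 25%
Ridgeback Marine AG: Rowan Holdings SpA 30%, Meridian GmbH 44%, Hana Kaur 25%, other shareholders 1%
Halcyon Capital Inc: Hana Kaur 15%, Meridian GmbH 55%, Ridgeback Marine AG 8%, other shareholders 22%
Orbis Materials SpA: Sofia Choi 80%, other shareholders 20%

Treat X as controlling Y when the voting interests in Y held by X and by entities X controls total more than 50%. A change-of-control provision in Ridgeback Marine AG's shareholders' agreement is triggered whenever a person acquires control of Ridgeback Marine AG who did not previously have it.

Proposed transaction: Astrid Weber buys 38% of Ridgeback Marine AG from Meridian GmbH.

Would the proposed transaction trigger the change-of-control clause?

The purchase adds only to Astrid's holdings (Meridian's stake shrinks), so Astrid is the only person who could newly come to control Ridgeback.
Astrid holds 65% of Rowan, so Astrid controls Rowan.
In Ridgeback, Astrid's side holds only 30%, not > 50%.
So before the transaction, Astrid does not control Ridgeback.
After the purchase, Astrid holds 38% of Ridgeback directly, and Meridian's stake falls to 6%.
Rowan and Astrid together hold 30% + 38% = 68% of Ridgeback, so Astrid controls Ridgeback.
Astrid did not control Ridgeback before and does after, so the clause is triggered.

Yes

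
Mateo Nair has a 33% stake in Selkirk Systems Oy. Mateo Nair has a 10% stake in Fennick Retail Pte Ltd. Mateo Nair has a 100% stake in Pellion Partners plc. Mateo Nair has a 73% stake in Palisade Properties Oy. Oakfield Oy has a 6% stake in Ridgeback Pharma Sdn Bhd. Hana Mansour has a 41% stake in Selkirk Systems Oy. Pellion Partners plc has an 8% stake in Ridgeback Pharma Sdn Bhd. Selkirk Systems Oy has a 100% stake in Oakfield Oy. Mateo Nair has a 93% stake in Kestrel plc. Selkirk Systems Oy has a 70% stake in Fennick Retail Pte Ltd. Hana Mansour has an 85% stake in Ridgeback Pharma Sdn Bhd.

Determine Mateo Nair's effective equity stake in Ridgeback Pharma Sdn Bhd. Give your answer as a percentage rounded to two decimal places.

9.98%

Mateo reaches Ridgeback along 2 paths.
Via Selkirk → Oakfield: 33% × 100% × 6% = 1.98%.
Via Pellion: 100% × 8% = 8%.
Total: 1.98% + 8% = 9.98%.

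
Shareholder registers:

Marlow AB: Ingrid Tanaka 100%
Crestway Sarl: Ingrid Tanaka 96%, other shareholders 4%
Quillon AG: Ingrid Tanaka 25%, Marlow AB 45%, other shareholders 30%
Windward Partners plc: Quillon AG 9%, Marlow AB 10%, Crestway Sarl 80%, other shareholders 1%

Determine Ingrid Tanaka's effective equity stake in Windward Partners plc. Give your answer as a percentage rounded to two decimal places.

93.10%

Ingrid reaches Windward along 4 paths.
Via Quillon: 25% × 9% = 2.25%.
Via Marlow → Quillon: 100% × 45% × 9% = 4.05%.
Via Marlow: 100% × 10% = 10%.
Via Crestway: 96% × 80% = 76.8%.
Total: 2.25% + 4.05% + 10% + 76.8% = 93.1%.
Rounded: 93.10%.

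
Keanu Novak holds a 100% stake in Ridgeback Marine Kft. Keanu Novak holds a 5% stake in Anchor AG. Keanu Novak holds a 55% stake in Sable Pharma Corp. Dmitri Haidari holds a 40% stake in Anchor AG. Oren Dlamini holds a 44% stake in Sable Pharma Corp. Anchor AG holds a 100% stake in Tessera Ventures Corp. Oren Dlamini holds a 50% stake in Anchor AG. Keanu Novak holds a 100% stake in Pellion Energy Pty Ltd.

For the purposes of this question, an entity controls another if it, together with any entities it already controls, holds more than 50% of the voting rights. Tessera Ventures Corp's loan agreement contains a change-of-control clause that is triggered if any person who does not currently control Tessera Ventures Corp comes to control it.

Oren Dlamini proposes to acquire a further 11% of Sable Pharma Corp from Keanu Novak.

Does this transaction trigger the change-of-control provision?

The purchase adds only to Oren's holdings (Keanu's stake shrinks), so Oren is the only person who could newly come to control Tessera.
Oren's largest direct stake is 50% in Anchor, which does not meet the threshold, so Oren controls no company.
Neither Oren nor any entity Oren controls holds any voting interest in Tessera.
So before the transaction, Oren does not control Tessera.
After the purchase, Oren's direct stake in Sable rises to 44% + 11% = 55%, and Keanu's stake falls to 44%.
Oren holds 55% of Sable, so Oren controls Sable.
After the transaction, neither Oren nor any entity Oren controls holds a voting interest in Tessera, so Oren still does not control it.
No new person acquires control, so the clause is not triggered.

No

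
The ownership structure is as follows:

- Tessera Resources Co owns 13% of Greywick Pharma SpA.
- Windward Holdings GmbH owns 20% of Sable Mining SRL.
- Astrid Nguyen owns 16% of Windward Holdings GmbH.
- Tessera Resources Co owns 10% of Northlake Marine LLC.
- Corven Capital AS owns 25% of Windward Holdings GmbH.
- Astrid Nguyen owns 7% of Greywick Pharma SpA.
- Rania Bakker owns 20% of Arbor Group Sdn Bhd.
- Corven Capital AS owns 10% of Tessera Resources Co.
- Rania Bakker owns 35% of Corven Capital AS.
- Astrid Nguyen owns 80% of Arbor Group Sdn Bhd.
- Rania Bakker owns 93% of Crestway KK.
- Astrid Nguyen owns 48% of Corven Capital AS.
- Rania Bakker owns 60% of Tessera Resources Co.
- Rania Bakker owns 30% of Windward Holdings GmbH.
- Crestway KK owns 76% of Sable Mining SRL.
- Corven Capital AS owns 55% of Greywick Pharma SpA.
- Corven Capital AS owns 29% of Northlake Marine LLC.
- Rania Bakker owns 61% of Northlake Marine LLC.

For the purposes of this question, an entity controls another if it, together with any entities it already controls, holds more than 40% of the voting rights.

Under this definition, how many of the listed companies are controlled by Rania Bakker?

4

Rania holds 93% of Crestway, so Rania controls Crestway.
Rania holds 60% of Tessera, so Rania controls Tessera.
Crestway holds 76% of Sable, so Rania controls Sable.
Tessera and Rania together hold 10% + 61% = 71% of Northlake, so Rania controls Northlake.
No other company's threshold is met.
Rania controls 4 companies.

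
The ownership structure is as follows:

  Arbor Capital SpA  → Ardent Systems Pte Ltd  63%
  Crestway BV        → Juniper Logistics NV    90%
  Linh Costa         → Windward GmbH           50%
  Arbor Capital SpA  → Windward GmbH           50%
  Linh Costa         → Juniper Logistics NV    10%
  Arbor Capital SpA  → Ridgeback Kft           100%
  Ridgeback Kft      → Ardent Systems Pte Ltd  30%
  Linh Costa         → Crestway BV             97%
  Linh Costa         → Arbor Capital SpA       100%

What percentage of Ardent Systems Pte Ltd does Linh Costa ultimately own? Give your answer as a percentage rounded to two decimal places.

93.00%

Linh reaches Ardent along 2 paths.
Via Arbor: 100% × 63% = 63%.
Via Arbor → Ridgeback: 100% × 100% × 30% = 30%.
Total: 63% + 30% = 93%.
Rounded: 93.00%.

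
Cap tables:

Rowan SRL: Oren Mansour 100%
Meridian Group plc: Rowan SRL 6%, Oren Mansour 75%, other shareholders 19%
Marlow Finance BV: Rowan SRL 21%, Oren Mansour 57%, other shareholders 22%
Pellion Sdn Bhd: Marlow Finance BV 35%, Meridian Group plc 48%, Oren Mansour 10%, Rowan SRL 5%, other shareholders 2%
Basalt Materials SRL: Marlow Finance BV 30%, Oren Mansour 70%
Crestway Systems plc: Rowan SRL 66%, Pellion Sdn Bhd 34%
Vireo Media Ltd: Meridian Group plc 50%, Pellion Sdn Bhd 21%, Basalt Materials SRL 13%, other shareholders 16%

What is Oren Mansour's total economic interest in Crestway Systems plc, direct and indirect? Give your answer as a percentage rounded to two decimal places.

Oren reaches Crestway along 7 paths.
Via Rowan: 100% × 66% = 66%.
Via Rowan → Marlow → Pellion: 100% × 21% × 35% × 34% = 2.499%.
Via Marlow → Pellion: 57% × 35% × 34% = 6.783%.
Via Rowan → Meridian → Pellion: 100% × 6% × 48% × 34% = 0.9792%.
Via Meridian → Pellion: 75% × 48% × 34% = 12.24%.
Via Pellion: 10% × 34% = 3.4%.
Via Rowan → Pellion: 100% × 5% × 34% = 1.7%.
Total: 66% + 2.499% + 6.783% + 0.9792% + 12.24% + 3.4% + 1.7% = 93.6012%.
Rounded: 93.60%.

93.60%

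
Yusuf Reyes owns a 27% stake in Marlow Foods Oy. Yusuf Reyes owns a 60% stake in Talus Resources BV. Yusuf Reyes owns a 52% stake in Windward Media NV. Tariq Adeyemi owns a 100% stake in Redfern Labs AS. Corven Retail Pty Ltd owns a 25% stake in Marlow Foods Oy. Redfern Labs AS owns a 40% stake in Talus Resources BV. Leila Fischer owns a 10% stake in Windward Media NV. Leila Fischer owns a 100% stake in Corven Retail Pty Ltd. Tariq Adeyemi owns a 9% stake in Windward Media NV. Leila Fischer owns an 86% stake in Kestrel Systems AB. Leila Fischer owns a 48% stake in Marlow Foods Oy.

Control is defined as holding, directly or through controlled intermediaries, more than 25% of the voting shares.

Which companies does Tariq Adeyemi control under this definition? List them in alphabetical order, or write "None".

Redfern Labs AS, Talus Resources BV

Tariq holds 100% of Redfern, so Tariq controls Redfern.
Redfern holds 40% of Talus, so Tariq controls Talus.
No other company's threshold is met.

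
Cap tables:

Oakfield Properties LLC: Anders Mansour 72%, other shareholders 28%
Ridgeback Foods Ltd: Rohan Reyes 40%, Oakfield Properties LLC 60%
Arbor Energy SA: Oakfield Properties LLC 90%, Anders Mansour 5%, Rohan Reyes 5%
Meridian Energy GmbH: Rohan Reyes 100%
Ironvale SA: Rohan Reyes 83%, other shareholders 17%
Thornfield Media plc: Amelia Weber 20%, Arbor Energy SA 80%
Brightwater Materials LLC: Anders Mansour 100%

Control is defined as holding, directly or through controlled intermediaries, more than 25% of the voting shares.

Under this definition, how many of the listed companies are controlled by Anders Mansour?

5

Anders holds 72% of Oakfield, so Anders controls Oakfield.
Oakfield holds 60% of Ridgeback, so Anders controls Ridgeback.
Oakfield and Anders together hold 90% + 5% = 95% of Arbor, so Anders controls Arbor.
Arbor holds 80% of Thornfield, so Anders controls Thornfield.
Anders holds 100% of Brightwater, so Anders controls Brightwater.
No other company's threshold is met.
Anders controls 5 companies.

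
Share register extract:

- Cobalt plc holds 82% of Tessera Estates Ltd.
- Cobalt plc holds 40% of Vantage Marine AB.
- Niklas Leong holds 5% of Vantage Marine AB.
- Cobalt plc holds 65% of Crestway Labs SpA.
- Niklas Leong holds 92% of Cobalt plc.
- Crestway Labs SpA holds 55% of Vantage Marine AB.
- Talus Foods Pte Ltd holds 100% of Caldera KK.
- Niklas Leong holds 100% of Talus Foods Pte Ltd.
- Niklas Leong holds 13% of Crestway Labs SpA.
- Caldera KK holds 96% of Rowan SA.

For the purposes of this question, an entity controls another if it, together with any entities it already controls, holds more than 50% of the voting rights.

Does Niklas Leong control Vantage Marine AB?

Niklas holds 92% of Cobalt, so Niklas controls Cobalt.
Cobalt and Niklas together hold 65% + 13% = 78% of Crestway, so Niklas controls Crestway.
Cobalt and Crestway and Niklas together hold 40% + 55% + 5% = 100% of Vantage, so Niklas controls Vantage.

Yes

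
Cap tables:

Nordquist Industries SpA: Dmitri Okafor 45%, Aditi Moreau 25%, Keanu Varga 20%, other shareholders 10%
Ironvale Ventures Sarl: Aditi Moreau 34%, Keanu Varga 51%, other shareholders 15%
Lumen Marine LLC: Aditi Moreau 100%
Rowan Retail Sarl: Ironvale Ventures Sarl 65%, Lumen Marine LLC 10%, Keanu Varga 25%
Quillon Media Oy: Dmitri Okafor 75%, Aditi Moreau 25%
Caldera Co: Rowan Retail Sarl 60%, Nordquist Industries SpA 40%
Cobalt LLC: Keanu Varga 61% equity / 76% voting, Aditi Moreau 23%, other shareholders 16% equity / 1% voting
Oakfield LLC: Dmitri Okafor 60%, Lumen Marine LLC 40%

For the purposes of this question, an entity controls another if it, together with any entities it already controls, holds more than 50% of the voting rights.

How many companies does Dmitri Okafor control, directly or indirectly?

2

Dmitri holds 75% of Quillon, so Dmitri controls Quillon.
Dmitri holds 60% of Oakfield, so Dmitri controls Oakfield.
No other company's threshold is met.
Dmitri controls 2 companies.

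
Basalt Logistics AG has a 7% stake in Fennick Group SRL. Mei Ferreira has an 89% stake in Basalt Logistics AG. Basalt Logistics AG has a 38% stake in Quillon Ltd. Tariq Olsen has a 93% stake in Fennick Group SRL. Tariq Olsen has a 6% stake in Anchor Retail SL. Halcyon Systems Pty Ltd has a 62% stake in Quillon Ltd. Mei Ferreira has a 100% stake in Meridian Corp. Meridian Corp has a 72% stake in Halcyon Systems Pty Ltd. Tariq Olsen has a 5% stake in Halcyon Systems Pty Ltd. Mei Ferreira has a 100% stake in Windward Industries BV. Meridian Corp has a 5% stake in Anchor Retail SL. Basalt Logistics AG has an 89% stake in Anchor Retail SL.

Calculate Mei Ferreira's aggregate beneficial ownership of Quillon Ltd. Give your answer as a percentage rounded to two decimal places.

Mei reaches Quillon along 2 paths.
Via Meridian → Halcyon: 100% × 72% × 62% = 44.64%.
Via Basalt: 89% × 38% = 33.82%.
Total: 44.64% + 33.82% = 78.46%.

78.46%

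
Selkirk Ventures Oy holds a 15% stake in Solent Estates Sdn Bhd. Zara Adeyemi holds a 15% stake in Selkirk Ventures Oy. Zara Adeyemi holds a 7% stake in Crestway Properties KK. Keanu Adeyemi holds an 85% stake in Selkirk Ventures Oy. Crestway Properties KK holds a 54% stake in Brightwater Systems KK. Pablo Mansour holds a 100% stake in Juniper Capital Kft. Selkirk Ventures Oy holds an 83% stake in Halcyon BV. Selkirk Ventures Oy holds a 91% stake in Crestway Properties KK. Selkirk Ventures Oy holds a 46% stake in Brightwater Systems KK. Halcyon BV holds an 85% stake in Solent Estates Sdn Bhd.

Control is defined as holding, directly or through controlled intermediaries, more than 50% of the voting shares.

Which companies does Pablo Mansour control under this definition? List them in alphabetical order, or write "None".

Juniper Capital Kft

Pablo holds 100% of Juniper, so Pablo controls Juniper.
No other company's threshold is met.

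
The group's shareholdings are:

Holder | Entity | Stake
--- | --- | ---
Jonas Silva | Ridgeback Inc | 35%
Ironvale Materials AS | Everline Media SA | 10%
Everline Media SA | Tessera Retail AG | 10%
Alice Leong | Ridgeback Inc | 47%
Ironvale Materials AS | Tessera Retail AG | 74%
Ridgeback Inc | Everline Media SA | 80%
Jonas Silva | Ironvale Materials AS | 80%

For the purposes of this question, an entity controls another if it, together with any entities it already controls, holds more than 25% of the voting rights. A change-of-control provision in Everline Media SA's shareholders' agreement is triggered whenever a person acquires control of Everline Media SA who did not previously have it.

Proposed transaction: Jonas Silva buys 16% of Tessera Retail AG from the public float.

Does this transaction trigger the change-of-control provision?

The purchase changes only Jonas's holdings, so Jonas is the only person who could newly come to control Everline.
Jonas holds 35% of Ridgeback, so Jonas controls Ridgeback.
Jonas holds 80% of Ironvale, so Jonas controls Ironvale.
Ridgeback and Ironvale together hold 80% + 10% = 90% of Everline, so Jonas controls Everline.
So Jonas already controls Everline before the transaction.
After the purchase, Jonas holds 16% of Tessera directly.
Jonas controlled Everline already, so this is not a new person acquiring control; every other person's position is unchanged or reduced.
No new person acquires control, so the clause is not triggered.

No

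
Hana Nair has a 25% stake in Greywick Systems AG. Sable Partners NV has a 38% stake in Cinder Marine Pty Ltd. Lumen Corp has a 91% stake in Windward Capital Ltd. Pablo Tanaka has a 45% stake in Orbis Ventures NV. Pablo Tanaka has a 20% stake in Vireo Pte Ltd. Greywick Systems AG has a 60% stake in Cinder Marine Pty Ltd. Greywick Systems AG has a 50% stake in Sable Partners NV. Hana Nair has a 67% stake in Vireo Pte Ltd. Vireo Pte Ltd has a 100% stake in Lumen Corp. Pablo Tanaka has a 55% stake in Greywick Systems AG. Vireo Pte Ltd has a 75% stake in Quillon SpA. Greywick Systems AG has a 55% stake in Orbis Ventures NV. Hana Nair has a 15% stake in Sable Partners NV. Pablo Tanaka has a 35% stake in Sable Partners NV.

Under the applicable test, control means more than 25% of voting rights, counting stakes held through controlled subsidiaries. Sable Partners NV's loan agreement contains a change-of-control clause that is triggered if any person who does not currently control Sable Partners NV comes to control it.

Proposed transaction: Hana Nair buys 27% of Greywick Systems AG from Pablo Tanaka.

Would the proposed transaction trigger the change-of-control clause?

The purchase adds only to Hana's holdings (Pablo's stake shrinks), so Hana is the only person who could newly come to control Sable.
Hana holds 67% of Vireo, so Hana controls Vireo.
Vireo holds 100% of Lumen, so Hana controls Lumen.
Vireo holds 75% of Quillon, so Hana controls Quillon.
Lumen holds 91% of Windward, so Hana controls Windward.
In Sable, Hana's side holds only 15%, not > 25%.
So before the transaction, Hana does not control Sable.
After the purchase, Hana's direct stake in Greywick rises to 25% + 27% = 52%, and Pablo's stake falls to 28%.
Hana holds 52% of Greywick, so Hana controls Greywick.
Greywick and Hana together hold 50% + 15% = 65% of Sable, so Hana controls Sable.
Hana did not control Sable before and does after, so the clause is triggered.

Yes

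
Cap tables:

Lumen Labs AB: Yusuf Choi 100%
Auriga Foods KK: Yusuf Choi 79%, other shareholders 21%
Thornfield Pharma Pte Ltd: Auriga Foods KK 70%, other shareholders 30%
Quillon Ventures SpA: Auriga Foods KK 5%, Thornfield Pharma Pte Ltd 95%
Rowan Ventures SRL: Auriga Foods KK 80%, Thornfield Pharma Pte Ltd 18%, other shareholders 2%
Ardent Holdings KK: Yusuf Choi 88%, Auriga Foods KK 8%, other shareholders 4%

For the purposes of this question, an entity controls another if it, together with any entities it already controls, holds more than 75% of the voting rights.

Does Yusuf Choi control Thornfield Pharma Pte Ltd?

No

Yusuf holds 100% of Lumen, so Yusuf controls Lumen.
Yusuf holds 79% of Auriga, so Yusuf controls Auriga.
Auriga holds 80% of Rowan, so Yusuf controls Rowan.
Yusuf and Auriga together hold 88% + 8% = 96% of Ardent, so Yusuf controls Ardent.
In Thornfield, Yusuf's side holds only 70%, not > 75%.
So Yusuf does not control Thornfield.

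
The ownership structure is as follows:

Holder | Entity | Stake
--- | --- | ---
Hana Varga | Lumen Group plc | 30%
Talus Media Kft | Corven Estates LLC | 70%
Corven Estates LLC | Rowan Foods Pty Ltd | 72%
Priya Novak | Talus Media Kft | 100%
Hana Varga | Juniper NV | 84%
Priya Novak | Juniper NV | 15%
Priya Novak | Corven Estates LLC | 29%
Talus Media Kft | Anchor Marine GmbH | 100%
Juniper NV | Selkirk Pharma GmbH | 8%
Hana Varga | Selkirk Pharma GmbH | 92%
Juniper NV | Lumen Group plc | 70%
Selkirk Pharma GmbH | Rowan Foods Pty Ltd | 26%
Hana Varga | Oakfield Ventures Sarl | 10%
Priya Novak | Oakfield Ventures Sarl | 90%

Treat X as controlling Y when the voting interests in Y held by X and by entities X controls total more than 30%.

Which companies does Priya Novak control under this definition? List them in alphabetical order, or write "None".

Priya holds 100% of Talus, so Priya controls Talus.
Priya holds 90% of Oakfield, so Priya controls Oakfield.
Talus and Priya together hold 70% + 29% = 99% of Corven, so Priya controls Corven.
Corven holds 72% of Rowan, so Priya controls Rowan.
Talus holds 100% of Anchor, so Priya controls Anchor.
No other company's threshold is met.

Anchor Marine GmbH, Corven Estates LLC, Oakfield Ventures Sarl, Rowan Foods Pty Ltd, Talus Media Kft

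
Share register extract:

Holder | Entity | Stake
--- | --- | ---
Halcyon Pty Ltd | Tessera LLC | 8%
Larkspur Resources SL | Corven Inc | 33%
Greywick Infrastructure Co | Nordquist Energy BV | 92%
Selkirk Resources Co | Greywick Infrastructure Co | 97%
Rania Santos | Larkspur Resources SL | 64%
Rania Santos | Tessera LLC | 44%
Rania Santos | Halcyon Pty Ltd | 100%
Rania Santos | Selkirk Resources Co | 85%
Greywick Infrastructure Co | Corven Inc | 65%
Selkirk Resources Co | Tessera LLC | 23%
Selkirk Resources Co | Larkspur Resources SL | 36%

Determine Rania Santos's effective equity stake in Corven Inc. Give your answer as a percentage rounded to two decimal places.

84.81%

Rania reaches Corven along 3 paths.
Via Larkspur: 64% × 33% = 21.12%.
Via Selkirk → Larkspur: 85% × 36% × 33% = 10.098%.
Via Selkirk → Greywick: 85% × 97% × 65% = 53.5925%.
Total: 21.12% + 10.098% + 53.5925% = 84.8105%.
Rounded: 84.81%.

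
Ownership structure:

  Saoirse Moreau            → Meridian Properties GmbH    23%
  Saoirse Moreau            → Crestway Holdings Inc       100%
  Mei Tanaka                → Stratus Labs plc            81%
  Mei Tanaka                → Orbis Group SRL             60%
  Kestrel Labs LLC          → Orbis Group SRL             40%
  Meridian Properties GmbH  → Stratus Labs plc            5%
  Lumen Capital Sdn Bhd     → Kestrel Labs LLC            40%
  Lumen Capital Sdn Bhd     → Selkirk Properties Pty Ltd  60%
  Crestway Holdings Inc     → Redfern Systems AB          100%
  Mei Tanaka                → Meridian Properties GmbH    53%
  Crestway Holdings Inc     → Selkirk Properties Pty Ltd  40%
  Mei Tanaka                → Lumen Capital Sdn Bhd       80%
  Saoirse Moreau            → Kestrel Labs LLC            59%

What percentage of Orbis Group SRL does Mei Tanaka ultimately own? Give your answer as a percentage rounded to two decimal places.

Mei reaches Orbis along 2 paths.
Direct stake: 60% = 60%.
Via Lumen → Kestrel: 80% × 40% × 40% = 12.8%.
Total: 60% + 12.8% = 72.8%.
Rounded: 72.80%.

72.80%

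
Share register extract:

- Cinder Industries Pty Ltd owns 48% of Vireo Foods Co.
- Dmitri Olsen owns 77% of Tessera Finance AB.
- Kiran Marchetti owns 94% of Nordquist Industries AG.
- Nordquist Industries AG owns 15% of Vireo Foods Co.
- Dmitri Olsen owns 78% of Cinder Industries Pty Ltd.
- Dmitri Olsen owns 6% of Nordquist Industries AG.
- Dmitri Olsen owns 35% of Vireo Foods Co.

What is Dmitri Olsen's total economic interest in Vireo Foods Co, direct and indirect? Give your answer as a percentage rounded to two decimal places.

73.34%

Dmitri reaches Vireo along 3 paths.
Via Cinder: 78% × 48% = 37.44%.
Via Nordquist: 6% × 15% = 0.9%.
Direct stake: 35% = 35%.
Total: 37.44% + 0.9% + 35% = 73.34%.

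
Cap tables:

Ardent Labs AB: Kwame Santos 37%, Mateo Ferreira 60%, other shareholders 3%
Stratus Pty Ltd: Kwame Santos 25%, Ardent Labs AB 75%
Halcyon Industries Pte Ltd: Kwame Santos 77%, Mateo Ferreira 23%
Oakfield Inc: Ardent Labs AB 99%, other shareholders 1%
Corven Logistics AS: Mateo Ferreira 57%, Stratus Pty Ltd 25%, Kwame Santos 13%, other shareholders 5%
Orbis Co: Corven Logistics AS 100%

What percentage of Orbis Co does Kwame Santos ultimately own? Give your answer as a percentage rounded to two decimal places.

26.19%

Kwame reaches Orbis along 3 paths.
Via Stratus → Corven: 25% × 25% × 100% = 6.25%.
Via Ardent → Stratus → Corven: 37% × 75% × 25% × 100% = 6.9375%.
Via Corven: 13% × 100% = 13%.
Total: 6.25% + 6.9375% + 13% = 26.1875%.
Rounded: 26.19%.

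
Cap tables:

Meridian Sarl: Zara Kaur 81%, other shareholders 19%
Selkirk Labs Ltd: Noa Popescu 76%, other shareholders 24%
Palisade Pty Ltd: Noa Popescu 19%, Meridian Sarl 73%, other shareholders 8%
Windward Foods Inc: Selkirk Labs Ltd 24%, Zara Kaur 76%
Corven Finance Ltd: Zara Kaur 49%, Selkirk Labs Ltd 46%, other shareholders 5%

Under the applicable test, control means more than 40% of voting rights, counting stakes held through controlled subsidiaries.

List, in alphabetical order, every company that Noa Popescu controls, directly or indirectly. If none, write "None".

Noa holds 76% of Selkirk, so Noa controls Selkirk.
Selkirk holds 46% of Corven, so Noa controls Corven.
No other company's threshold is met.

Corven Finance Ltd, Selkirk Labs Ltd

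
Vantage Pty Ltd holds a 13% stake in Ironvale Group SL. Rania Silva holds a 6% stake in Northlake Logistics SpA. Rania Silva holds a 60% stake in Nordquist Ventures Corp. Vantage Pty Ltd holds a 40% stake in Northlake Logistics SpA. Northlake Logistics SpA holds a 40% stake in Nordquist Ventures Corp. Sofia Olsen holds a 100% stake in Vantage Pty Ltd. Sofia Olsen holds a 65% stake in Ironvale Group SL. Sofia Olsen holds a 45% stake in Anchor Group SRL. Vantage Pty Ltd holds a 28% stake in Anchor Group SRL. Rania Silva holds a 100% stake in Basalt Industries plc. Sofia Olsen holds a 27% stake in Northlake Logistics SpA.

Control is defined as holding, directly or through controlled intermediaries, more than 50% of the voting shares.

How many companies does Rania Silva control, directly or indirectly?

Rania holds 100% of Basalt, so Rania controls Basalt.
Rania holds 60% of Nordquist, so Rania controls Nordquist.
No other company's threshold is met.
Rania controls 2 companies.

2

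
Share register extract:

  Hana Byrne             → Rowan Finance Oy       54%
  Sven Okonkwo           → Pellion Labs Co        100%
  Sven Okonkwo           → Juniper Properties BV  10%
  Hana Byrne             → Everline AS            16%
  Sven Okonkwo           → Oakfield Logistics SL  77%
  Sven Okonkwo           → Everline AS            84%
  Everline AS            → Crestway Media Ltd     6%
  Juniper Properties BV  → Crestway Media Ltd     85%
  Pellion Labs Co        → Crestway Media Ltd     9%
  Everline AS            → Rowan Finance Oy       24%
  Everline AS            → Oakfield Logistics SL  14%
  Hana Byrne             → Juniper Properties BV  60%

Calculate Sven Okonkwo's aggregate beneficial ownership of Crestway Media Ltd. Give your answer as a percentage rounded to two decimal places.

Sven reaches Crestway along 3 paths.
Via Everline: 84% × 6% = 5.04%.
Via Juniper: 10% × 85% = 8.5%.
Via Pellion: 100% × 9% = 9%.
Total: 5.04% + 8.5% + 9% = 22.54%.

22.54%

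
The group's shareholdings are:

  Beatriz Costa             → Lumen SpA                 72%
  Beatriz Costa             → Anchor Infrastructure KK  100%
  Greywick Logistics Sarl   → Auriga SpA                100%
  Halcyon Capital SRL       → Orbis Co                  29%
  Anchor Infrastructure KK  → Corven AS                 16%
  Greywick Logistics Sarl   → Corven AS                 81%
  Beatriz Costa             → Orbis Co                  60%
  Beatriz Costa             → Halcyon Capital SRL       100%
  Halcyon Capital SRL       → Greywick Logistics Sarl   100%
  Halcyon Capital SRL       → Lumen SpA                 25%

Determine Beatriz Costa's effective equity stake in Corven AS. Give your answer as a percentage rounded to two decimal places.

97.00%

Beatriz reaches Corven along 2 paths.
Via Halcyon → Greywick: 100% × 100% × 81% = 81%.
Via Anchor: 100% × 16% = 16%.
Total: 81% + 16% = 97%.
Rounded: 97.00%.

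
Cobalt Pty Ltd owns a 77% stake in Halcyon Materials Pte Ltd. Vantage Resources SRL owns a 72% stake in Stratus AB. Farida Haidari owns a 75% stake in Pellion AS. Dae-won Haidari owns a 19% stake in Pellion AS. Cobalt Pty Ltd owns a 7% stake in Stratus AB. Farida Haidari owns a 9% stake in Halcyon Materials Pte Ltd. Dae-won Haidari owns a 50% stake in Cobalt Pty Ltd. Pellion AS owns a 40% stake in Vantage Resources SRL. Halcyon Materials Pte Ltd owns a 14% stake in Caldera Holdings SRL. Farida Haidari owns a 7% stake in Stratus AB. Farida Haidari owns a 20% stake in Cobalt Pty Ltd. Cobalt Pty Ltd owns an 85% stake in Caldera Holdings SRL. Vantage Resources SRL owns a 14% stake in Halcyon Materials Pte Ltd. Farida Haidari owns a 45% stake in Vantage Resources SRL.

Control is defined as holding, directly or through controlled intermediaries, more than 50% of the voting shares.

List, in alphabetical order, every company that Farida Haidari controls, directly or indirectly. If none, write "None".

Pellion AS, Stratus AB, Vantage Resources SRL

Farida holds 75% of Pellion, so Farida controls Pellion.
Farida and Pellion together hold 45% + 40% = 85% of Vantage, so Farida controls Vantage.
Vantage and Farida together hold 72% + 7% = 79% of Stratus, so Farida controls Stratus.
No other company's threshold is met.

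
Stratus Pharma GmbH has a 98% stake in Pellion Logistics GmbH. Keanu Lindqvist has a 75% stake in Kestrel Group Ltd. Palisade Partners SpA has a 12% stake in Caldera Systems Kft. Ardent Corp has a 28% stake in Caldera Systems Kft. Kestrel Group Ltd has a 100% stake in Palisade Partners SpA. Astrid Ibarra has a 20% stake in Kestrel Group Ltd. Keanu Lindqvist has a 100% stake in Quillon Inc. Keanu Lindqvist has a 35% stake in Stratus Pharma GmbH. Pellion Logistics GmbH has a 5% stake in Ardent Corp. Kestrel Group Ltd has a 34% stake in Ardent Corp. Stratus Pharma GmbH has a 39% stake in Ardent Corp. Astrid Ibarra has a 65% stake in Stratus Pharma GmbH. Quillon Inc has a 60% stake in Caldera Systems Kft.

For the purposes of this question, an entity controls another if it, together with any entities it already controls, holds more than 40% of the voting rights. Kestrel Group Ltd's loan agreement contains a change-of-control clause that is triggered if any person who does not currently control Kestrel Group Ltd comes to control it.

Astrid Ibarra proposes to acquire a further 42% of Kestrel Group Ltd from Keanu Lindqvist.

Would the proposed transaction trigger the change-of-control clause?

The purchase adds only to Astrid's holdings (Keanu's stake shrinks), so Astrid is the only person who could newly come to control Kestrel.
Astrid holds 65% of Stratus, so Astrid controls Stratus.
Stratus holds 98% of Pellion, so Astrid controls Pellion.
Stratus and Pellion together hold 39% + 5% = 44% of Ardent, so Astrid controls Ardent.
In Kestrel, Astrid's side holds only 20%, not > 40%.
So before the transaction, Astrid does not control Kestrel.
After the purchase, Astrid's direct stake in Kestrel rises to 20% + 42% = 62%, and Keanu's stake falls to 33%.
Astrid holds 62% of Kestrel, so Astrid controls Kestrel.
Astrid did not control Kestrel before and does after, so the clause is triggered.

Yes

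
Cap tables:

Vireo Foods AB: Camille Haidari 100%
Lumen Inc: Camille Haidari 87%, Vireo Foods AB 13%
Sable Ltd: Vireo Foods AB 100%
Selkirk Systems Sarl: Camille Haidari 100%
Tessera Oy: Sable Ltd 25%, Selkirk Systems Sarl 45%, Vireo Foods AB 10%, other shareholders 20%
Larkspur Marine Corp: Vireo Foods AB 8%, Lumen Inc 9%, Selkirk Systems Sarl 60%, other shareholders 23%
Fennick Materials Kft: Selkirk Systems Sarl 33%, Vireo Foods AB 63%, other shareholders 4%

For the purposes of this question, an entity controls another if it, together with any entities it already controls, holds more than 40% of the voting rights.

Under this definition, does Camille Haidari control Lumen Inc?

Yes

Camille holds 100% of Vireo, so Camille controls Vireo.
Camille and Vireo together hold 87% + 13% = 100% of Lumen, so Camille controls Lumen.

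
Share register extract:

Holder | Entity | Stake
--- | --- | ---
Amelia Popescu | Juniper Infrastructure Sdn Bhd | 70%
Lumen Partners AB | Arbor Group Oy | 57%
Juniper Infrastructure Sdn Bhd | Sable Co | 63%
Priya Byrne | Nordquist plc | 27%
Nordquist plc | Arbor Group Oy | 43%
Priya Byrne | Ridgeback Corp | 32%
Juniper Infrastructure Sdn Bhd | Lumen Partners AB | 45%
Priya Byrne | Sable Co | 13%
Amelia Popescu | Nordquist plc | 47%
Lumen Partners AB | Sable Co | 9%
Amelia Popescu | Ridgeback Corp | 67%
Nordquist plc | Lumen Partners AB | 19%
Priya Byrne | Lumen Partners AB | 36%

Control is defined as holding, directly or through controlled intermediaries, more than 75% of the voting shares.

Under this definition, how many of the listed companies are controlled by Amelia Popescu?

0

Amelia's largest direct stake is 70% in Juniper, which does not meet the threshold.
Amelia controls 0 companies.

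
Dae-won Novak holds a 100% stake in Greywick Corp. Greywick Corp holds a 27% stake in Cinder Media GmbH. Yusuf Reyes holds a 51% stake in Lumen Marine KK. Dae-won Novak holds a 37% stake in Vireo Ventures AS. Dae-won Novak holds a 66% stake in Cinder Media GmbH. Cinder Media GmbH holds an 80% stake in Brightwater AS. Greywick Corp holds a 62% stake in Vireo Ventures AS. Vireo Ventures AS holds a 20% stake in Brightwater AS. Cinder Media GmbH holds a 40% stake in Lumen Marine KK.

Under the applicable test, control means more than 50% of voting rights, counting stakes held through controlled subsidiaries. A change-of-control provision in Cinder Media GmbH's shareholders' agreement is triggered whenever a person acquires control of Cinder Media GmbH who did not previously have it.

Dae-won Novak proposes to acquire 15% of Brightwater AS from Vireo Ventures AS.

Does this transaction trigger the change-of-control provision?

The purchase adds only to Dae-won's holdings (Vireo's stake shrinks), so Dae-won is the only person who could newly come to control Cinder.
Dae-won holds 100% of Greywick, so Dae-won controls Greywick.
Dae-won and Greywick together hold 66% + 27% = 93% of Cinder, so Dae-won controls Cinder.
So Dae-won already controls Cinder before the transaction.
After the purchase, Dae-won holds 15% of Brightwater directly, and Vireo's stake falls to 5%.
Dae-won controlled Cinder already, so this is not a new person acquiring control; every other person's position is unchanged or reduced.
No new person acquires control, so the clause is not triggered.

No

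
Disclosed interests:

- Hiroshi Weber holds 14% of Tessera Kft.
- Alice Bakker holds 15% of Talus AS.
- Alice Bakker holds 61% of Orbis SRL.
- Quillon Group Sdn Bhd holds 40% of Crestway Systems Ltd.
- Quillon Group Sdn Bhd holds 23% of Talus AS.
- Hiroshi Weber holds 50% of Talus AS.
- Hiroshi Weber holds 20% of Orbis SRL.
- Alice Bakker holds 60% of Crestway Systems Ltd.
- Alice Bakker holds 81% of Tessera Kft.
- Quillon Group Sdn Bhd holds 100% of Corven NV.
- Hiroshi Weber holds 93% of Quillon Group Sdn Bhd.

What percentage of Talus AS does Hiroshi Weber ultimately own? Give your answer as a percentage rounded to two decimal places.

71.39%

Hiroshi reaches Talus along 2 paths.
Direct stake: 50% = 50%.
Via Quillon: 93% × 23% = 21.39%.
Total: 50% + 21.39% = 71.39%.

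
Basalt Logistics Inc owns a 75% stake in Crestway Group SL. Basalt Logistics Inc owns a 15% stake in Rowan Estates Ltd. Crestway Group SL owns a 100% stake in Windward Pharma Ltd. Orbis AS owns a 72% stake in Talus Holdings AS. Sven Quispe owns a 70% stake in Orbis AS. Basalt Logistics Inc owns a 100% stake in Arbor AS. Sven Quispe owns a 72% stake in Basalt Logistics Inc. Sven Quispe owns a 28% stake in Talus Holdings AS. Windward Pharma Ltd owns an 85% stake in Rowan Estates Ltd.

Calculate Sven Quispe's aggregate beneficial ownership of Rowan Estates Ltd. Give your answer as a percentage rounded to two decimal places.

Sven reaches Rowan along 2 paths.
Via Basalt → Crestway → Windward: 72% × 75% × 100% × 85% = 45.9%.
Via Basalt: 72% × 15% = 10.8%.
Total: 45.9% + 10.8% = 56.7%.
Rounded: 56.70%.

56.70%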